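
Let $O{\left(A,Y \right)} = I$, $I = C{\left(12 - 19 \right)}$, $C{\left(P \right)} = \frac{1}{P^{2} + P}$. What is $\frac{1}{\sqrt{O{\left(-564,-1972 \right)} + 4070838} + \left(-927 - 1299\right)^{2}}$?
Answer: $\frac{208113192}{1031216511987395} - \frac{\sqrt{7180958274}}{1031216511987395} \approx 2.0173 \cdot 10^{-7}$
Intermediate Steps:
$C{\left(P \right)} = \frac{1}{P + P^{2}}$
$I = \frac{1}{42}$ ($I = \frac{1}{\left(12 - 19\right) \left(1 + \left(12 - 19\right)\right)} = \frac{1}{\left(-7\right) \left(1 - 7\right)} = - \frac{1}{7 \left(-6\right)} = \left(- \frac{1}{7}\right) \left(- \frac{1}{6}\right) = \frac{1}{42} \approx 0.02381$)
$O{\left(A,Y \right)} = \frac{1}{42}$
$\frac{1}{\sqrt{O{\left(-564,-1972 \right)} + 4070838} + \left(-927 - 1299\right)^{2}} = \frac{1}{\sqrt{\frac{1}{42} + 4070838} + \left(-927 - 1299\right)^{2}} = \frac{1}{\sqrt{\frac{170975197}{42}} + \left(-2226\right)^{2}} = \frac{1}{\frac{\sqrt{7180958274}}{42} + 4955076} = \frac{1}{4955076 + \frac{\sqrt{7180958274}}{42}}$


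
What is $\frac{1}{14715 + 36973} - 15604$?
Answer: $- \frac{806539551}{51688} \approx -15604.0$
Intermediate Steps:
$\frac{1}{14715 + 36973} - 15604 = \frac{1}{51688} - 15604 = - \frac{806539551}{51688}$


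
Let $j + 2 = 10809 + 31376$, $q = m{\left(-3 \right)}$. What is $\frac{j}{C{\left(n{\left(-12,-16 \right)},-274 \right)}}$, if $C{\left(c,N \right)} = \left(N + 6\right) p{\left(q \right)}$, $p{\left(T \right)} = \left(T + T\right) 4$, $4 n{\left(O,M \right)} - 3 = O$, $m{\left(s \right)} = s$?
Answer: $\frac{14061}{2144} \approx 6.5583$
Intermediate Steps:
$q = -3$
$n{\left(O,M \right)} = \frac{3}{4} + \frac{O}{4}$
$p{\left(T \right)} = 8 T$ ($p{\left(T \right)} = 2 T 4 = 8 T$)
$C{\left(c,N \right)} = -144 - 24 N$ ($C{\left(c,N \right)} = \left(N + 6\right) 8 \left(-3\right) = \left(6 + N\right) \left(-24\right) = -144 - 24 N$)
$j = 42183$ ($j = -2 + \left(10809 + 31376\right) = -2 + 42185 = 42183$)
$\frac{j}{C{\left(n{\left(-12,-16 \right)},-274 \right)}} = \frac{42183}{-144 - -6576} = \frac{42183}{-144 + 6576} = \frac{42183}{6432} = 42183 \cdot \frac{1}{6432} = \frac{14061}{2144}$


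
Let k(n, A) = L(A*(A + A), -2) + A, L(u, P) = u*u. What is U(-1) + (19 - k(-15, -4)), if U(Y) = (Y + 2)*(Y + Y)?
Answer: -1003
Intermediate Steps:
U(Y) = 2*Y*(2 + Y) (U(Y) = (2 + Y)*(2*Y) = 2*Y*(2 + Y))
L(u, P) = u²
k(n, A) = A + 4*A⁴ (k(n, A) = (A*(A + A))² + A = (A*(2*A))² + A = (2*A²)² + A = 4*A⁴ + A = A + 4*A⁴)
U(-1) + (19 - k(-15, -4)) = 2*(-1)*(2 - 1) + (19 - (-4 + 4*(-4)⁴)) = 2*(-1)*1 + (19 - (-4 + 4*256)) = -2 + (19 - (-4 + 1024)) = -2 + (19 - 1*1020) = -2 + (19 - 1020) = -2 - 1001 = -1003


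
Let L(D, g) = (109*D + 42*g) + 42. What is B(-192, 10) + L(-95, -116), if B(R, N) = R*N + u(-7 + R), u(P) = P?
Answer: -17304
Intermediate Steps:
L(D, g) = 42 + 42*g + 109*D (L(D, g) = (42*g + 109*D) + 42 = 42 + 42*g + 109*D)
B(R, N) = -7 + R + N*R (B(R, N) = R*N + (-7 + R) = N*R + (-7 + R) = -7 + R + N*R)
B(-192, 10) + L(-95, -116) = (-7 - 192 + 10*(-192)) + (42 + 42*(-116) + 109*(-95)) = (-7 - 192 - 1920) + (42 - 4872 - 10355) = -2119 - 15185 = -17304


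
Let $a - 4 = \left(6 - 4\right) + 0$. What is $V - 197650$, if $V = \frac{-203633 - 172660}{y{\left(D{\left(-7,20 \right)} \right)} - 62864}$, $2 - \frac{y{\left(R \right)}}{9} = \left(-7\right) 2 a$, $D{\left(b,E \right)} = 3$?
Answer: $- \frac{12271712207}{62090} \approx -1.9764 \cdot 10^{5}$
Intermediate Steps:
$a = 6$ ($a = 4 + \left(\left(6 - 4\right) + 0\right) = 4 + \left(2 + 0\right) = 4 + 2 = 6$)
$y{\left(R \right)} = 774$ ($y{\left(R \right)} = 18 - 9 \left(-7\right) 2 \cdot 6 = 18 - 9 \left(\left(-14\right) 6\right) = 18 - -756 = 18 + 756 = 774$)
$V = \frac{376293}{62090}$ ($V = \frac{-203633 - 172660}{774 - 62864} = - \frac{376293}{-62090} = \left(-376293\right) \left(- \frac{1}{62090}\right) = \frac{376293}{62090} \approx 6.0604$)
$V - 197650 = \frac{376293}{62090} - 197650 = - \frac{12271712207}{62090}$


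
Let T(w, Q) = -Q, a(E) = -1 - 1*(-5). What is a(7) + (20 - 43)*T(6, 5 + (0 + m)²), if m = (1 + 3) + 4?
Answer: 1591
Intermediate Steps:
m = 8 (m = 4 + 4 = 8)
a(E) = 4 (a(E) = -1 + 5 = 4)
a(7) + (20 - 43)*T(6, 5 + (0 + m)²) = 4 + (20 - 43)*(-(5 + (0 + 8)²)) = 4 - (-23)*(5 + 8²) = 4 - (-23)*(5 + 64) = 4 - (-23)*69 = 4 - 23*(-69) = 4 + 1587 = 1591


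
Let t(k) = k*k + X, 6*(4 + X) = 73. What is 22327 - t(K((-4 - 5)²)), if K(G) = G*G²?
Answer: -1694577084973/6 ≈ -2.8243e+11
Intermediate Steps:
K(G) = G³
X = 49/6 (X = -4 + (⅙)*73 = -4 + 73/6 = 49/6 ≈ 8.1667)
t(k) = 49/6 + k² (t(k) = k*k + 49/6 = k² + 49/6 = 49/6 + k²)
22327 - t(K((-4 - 5)²)) = 22327 - (49/6 + (((-4 - 5)²)³)²) = 22327 - (49/6 + (((-9)²)³)²) = 22327 - (49/6 + (81³)²) = 22327 - (49/6 + 531441²) = 22327 - (49/6 + 282429536481) = 22327 - 1*1694577218935/6 = 22327 - 1694577218935/6 = -1694577084973/6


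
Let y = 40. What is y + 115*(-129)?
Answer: -14795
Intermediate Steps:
y + 115*(-129) = 40 + 115*(-129) = 40 - 14835 = -14795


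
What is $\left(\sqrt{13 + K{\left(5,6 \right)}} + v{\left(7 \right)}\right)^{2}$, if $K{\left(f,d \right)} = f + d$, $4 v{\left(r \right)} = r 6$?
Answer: $\frac{537}{4} + 42 \sqrt{6} \approx 237.13$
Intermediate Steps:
$v{\left(r \right)} = \frac{3 r}{2}$ ($v{\left(r \right)} = \frac{r 6}{4} = \frac{6 r}{4} = \frac{3 r}{2}$)
$K{\left(f,d \right)} = d + f$
$\left(\sqrt{13 + K{\left(5,6 \right)}} + v{\left(7 \right)}\right)^{2} = \left(\sqrt{13 + \left(6 + 5\right)} + \frac{3}{2} \cdot 7\right)^{2} = \left(\sqrt{13 + 11} + \frac{21}{2}\right)^{2} = \left(\sqrt{24} + \frac{21}{2}\right)^{2} = \left(2 \sqrt{6} + \frac{21}{2}\right)^{2} = \left(\frac{21}{2} + 2 \sqrt{6}\right)^{2}$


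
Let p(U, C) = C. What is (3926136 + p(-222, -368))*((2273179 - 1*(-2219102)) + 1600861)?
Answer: 23920261883056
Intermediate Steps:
(3926136 + p(-222, -368))*((2273179 - 1*(-2219102)) + 1600861) = (3926136 - 368)*((2273179 - 1*(-2219102)) + 1600861) = 3925768*((2273179 + 2219102) + 1600861) = 3925768*(4492281 + 1600861) = 3925768*6093142 = 23920261883056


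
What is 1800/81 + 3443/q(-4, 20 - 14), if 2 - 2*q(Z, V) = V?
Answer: -30587/18 ≈ -1699.3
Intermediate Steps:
q(Z, V) = 1 - V/2
1800/81 + 3443/q(-4, 20 - 14) = 1800/81 + 3443/(1 - (20 - 14)/2) = 1800*(1/81) + 3443/(1 - ½*6) = 200/9 + 3443/(1 - 3) = 200/9 + 3443/(-2) = 200/9 + 3443*(-½) = 200/9 - 3443/2 = -30587/18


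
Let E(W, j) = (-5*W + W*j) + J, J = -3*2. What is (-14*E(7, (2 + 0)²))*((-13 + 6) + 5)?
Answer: -364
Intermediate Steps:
J = -6
E(W, j) = -6 - 5*W + W*j (E(W, j) = (-5*W + W*j) - 6 = -6 - 5*W + W*j)
(-14*E(7, (2 + 0)²))*((-13 + 6) + 5) = (-14*(-6 - 5*7 + 7*(2 + 0)²))*((-13 + 6) + 5) = (-14*(-6 - 35 + 7*2²))*(-7 + 5) = -14*(-6 - 35 + 7*4)*(-2) = -14*(-6 - 35 + 28)*(-2) = -14*(-13)*(-2) = 182*(-2) = -364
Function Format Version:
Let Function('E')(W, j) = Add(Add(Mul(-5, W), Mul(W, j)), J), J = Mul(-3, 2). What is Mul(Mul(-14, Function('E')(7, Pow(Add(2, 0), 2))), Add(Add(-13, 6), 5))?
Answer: -364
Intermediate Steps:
J = -6
Function('E')(W, j) = Add(-6, Mul(-5, W), Mul(W, j)) (Function('E')(W, j) = Add(Add(Mul(-5, W), Mul(W, j)), -6) = Add(-6, Mul(-5, W), Mul(W, j)))
Mul(Mul(-14, Function('E')(7, Pow(Add(2, 0), 2))), Add(Add(-13, 6), 5)) = Mul(Mul(-14, Add(-6, Mul(-5, 7), Mul(7, Pow(Add(2, 0), 2)))), Add(Add(-13, 6), 5)) = Mul(Mul(-14, Add(-6, -35, Mul(7, Pow(2, 2)))), Add(-7, 5)) = Mul(Mul(-14, Add(-6, -35, Mul(7, 4))), -2) = Mul(Mul(-14, Add(-6, -35, 28)), -2) = Mul(Mul(-14, -13), -2) = Mul(182, -2) = -364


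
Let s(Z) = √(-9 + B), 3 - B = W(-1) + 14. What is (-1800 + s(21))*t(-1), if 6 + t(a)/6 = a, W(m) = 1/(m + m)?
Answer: 75600 - 21*I*√78 ≈ 75600.0 - 185.47*I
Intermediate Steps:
W(m) = 1/(2*m)
B = -21/2 (B = 3 - ((½)/(-1) + 14) = 3 - ((½)*(-1) + 14) = 3 - (-½ + 14) = 3 - 1*27/2 = 3 - 27/2 = -21/2 ≈ -10.500)
t(a) = -36 + 6*a
s(Z) = I*√78/2 (s(Z) = √(-9 - 21/2) = √(-39/2) = I*√78/2)
(-1800 + s(21))*t(-1) = (-1800 + I*√78/2)*(-36 + 6*(-1)) = (-1800 + I*√78/2)*(-36 - 6) = (-1800 + I*√78/2)*(-42) = 75600 - 21*I*√78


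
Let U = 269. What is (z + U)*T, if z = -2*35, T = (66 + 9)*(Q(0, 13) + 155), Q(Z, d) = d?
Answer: 2507400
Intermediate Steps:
T = 12600 (T = (66 + 9)*(13 + 155) = 75*168 = 12600)
z = -70 (z = -1*2*35 = -2*35 = -70)
(z + U)*T = (-70 + 269)*12600 = 199*12600 = 2507400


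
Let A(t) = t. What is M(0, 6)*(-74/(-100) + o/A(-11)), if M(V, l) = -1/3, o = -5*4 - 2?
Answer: -137/150 ≈ -0.91333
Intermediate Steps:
o = -22 (o = -20 - 2 = -22)
M(V, l) = -⅓ (M(V, l) = -1*⅓ = -⅓)
M(0, 6)*(-74/(-100) + o/A(-11)) = -(-74/(-100) - 22/(-11))/3 = -(-74*(-1/100) - 22*(-1/11))/3 = -(37/50 + 2)/3 = -⅓*137/50 = -137/150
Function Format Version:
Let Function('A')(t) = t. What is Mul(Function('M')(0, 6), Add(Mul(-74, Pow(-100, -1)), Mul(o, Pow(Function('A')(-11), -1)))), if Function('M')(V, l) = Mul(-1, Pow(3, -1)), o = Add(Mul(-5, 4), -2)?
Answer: Rational(-137, 150) ≈ -0.91333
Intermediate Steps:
o = -22 (o = Add(-20, -2) = -22)
Function('M')(V, l) = Rational(-1, 3) (Function('M')(V, l) = Mul(-1, Rational(1, 3)) = Rational(-1, 3))
Mul(Function('M')(0, 6), Add(Mul(-74, Pow(-100, -1)), Mul(o, Pow(Function('A')(-11), -1)))) = Mul(Rational(-1, 3), Add(Mul(-74, Pow(-100, -1)), Mul(-22, Pow(-11, -1)))) = Mul(Rational(-1, 3), Add(Mul(-74, Rational(-1, 100)), Mul(-22, Rational(-1, 11)))) = Mul(Rational(-1, 3), Add(Rational(37, 50), 2)) = Mul(Rational(-1, 3), Rational(137, 50)) = Rational(-137, 150)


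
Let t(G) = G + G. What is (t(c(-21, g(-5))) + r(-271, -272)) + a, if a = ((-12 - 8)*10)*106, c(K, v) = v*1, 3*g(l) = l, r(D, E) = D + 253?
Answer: -63664/3 ≈ -21221.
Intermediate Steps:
r(D, E) = 253 + D
g(l) = l/3
c(K, v) = v
t(G) = 2*G
a = -21200 (a = -20*10*106 = -200*106 = -21200)
(t(c(-21, g(-5))) + r(-271, -272)) + a = (2*((⅓)*(-5)) + (253 - 271)) - 21200 = (2*(-5/3) - 18) - 21200 = (-10/3 - 18) - 21200 = -64/3 - 21200 = -63664/3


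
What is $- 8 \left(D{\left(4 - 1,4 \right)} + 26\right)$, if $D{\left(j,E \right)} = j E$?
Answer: $-304$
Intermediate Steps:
$D{\left(j,E \right)} = E j$
$- 8 \left(D{\left(4 - 1,4 \right)} + 26\right) = - 8 \left(4 \left(4 - 1\right) + 26\right) = - 8 \left(4 \cdot 3 + 26\right) = - 8 \left(12 + 26\right) = \left(-8\right) 38 = -304$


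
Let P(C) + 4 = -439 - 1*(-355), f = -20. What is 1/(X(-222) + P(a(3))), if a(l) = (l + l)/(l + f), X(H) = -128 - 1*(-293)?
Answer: 1/77 ≈ 0.012987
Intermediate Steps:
X(H) = 165 (X(H) = -128 + 293 = 165)
a(l) = 2*l/(-20 + l) (a(l) = (l + l)/(l - 20) = (2*l)/(-20 + l) = 2*l/(-20 + l))
P(C) = -88 (P(C) = -4 + (-439 - 1*(-355)) = -4 + (-439 + 355) = -4 - 84 = -88)
1/(X(-222) + P(a(3))) = 1/(165 - 88) = 1/77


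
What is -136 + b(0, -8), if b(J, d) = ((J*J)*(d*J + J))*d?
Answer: -136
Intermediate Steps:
b(J, d) = d*J²*(J + J*d) (b(J, d) = (J²*(J*d + J))*d = (J²*(J + J*d))*d = d*J²*(J + J*d))
-136 + b(0, -8) = -136 - 8*0³*(1 - 8) = -136 - 8*0*(-7) = -136 + 0 = -136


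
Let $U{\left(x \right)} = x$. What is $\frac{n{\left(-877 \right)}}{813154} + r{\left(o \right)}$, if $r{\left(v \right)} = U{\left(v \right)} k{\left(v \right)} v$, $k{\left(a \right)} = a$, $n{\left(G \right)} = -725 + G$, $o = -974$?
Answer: $- \frac{375681386159449}{406577} \approx -9.2401 \cdot 10^{8}$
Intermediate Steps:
$r{\left(v \right)} = v^{3}$ ($r{\left(v \right)} = v v v = v^{2} v = v^{3}$)
$\frac{n{\left(-877 \right)}}{813154} + r{\left(o \right)} = \frac{-725 - 877}{813154} + \left(-974\right)^{3} = \left(-1602\right) \frac{1}{813154} - 924010424 = - \frac{801}{406577} - 924010424 = - \frac{375681386159449}{406577}$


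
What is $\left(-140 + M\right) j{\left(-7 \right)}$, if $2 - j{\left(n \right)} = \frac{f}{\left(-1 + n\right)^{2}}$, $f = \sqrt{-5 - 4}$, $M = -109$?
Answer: $-498 + \frac{747 i}{64} \approx -498.0 + 11.672 i$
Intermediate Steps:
$f = 3 i$ ($f = \sqrt{-9} = 3 i \approx 3.0 i$)
$j{\left(n \right)} = 2 - \frac{3 i}{\left(-1 + n\right)^{2}}$
$\left(-140 + M\right) j{\left(-7 \right)} = \left(-140 - 109\right) \left(2 - \frac{3 i}{\left(-1 - 7\right)^{2}}\right) = - 249 \left(2 - \frac{3 i}{64}\right) = -498 + \frac{747 i}{64}$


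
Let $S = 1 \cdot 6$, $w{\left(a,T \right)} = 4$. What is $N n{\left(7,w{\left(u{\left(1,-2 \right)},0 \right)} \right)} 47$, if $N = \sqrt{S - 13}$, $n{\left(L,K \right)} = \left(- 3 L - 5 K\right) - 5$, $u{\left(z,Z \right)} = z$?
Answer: $- 2162 i \sqrt{7} \approx - 5720.1 i$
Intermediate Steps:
$S = 6$
$n{\left(L,K \right)} = -5 - 5 K - 3 L$ ($n{\left(L,K \right)} = \left(- 5 K - 3 L\right) - 5 = -5 - 5 K - 3 L$)
$N = i \sqrt{7}$ ($N = \sqrt{6 - 13} = \sqrt{-7} = i \sqrt{7} \approx 2.6458 i$)
$N n{\left(7,w{\left(u{\left(1,-2 \right)},0 \right)} \right)} 47 = i \sqrt{7} \left(-5 - 20 - 21\right) 47 = i \sqrt{7} \left(-46\right) 47 = - 46 i \sqrt{7} \cdot 47 = - 2162 i \sqrt{7}$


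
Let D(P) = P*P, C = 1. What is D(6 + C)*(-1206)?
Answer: -59094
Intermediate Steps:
D(P) = P**2
D(6 + C)*(-1206) = (6 + 1)**2*(-1206) = 7**2*(-1206) = 49*(-1206) = -59094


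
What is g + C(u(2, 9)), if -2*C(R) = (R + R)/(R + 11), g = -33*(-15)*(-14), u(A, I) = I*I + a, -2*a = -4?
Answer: -651503/94 ≈ -6930.9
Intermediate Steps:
a = 2 (a = -½*(-4) = 2)
u(A, I) = 2 + I² (u(A, I) = I*I + 2 = I² + 2 = 2 + I²)
g = -6930 (g = 495*(-14) = -6930)
C(R) = -R/(11 + R) (C(R) = -(R + R)/(2*(R + 11)) = -2*R/(2*(11 + R)) = -R/(11 + R))
g + C(u(2, 9)) = -6930 - (2 + 9²)/(11 + (2 + 9²)) = -6930 - (2 + 81)/(11 + (2 + 81)) = -6930 - 1*83/(11 + 83) = -6930 - 1*83/94 = -6930 - 1*83*1/94 = -6930 - 83/94 = -651503/94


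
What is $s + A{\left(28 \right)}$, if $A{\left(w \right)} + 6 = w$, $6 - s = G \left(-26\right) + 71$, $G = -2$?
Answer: $-95$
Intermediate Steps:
$s = -117$ ($s = 6 - \left(\left(-2\right) \left(-26\right) + 71\right) = 6 - \left(52 + 71\right) = 6 - 123 = -117$)
$A{\left(w \right)} = -6 + w$
$s + A{\left(28 \right)} = -117 + \left(-6 + 28\right) = -117 + 22 = -95$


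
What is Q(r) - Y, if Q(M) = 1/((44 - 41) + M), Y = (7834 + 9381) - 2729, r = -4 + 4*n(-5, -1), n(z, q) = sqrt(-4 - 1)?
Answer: -1173367/81 - 4*I*sqrt(5)/81 ≈ -14486.0 - 0.11042*I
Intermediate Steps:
n(z, q) = I*sqrt(5) (n(z, q) = sqrt(-5) = I*sqrt(5))
r = -4 + 4*I*sqrt(5) (r = -4 + 4*(I*sqrt(5)) = -4 + 4*I*sqrt(5) ≈ -4.0 + 8.9443*I)
Y = 14486 (Y = 17215 - 2729 = 14486)
Q(M) = 1/(3 + M)
Q(r) - Y = 1/(3 + (-4 + 4*I*sqrt(5))) - 1*14486 = 1/(-1 + 4*I*sqrt(5)) - 14486 = -14486 + 1/(-1 + 4*I*sqrt(5))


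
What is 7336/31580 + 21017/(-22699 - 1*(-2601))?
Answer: -129069483/158673710 ≈ -0.81343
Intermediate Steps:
7336/31580 + 21017/(-22699 - 1*(-2601)) = 7336*(1/31580) + 21017/(-22699 + 2601) = 1834/7895 + 21017/(-20098) = 1834/7895 + 21017*(-1/20098) = 1834/7895 - 21017/20098 = -129069483/158673710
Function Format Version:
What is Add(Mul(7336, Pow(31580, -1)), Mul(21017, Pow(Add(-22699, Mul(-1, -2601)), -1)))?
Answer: Rational(-129069483, 158673710) ≈ -0.81343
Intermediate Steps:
Add(Mul(7336, Pow(31580, -1)), Mul(21017, Pow(Add(-22699, Mul(-1, -2601)), -1))) = Add(Mul(7336, Rational(1, 31580)), Mul(21017, Pow(Add(-22699, 2601), -1))) = Add(Rational(1834, 7895), Mul(21017, Pow(-20098, -1))) = Add(Rational(1834, 7895), Mul(21017, Rational(-1, 20098))) = Add(Rational(1834, 7895), Rational(-21017, 20098)) = Rational(-129069483, 158673710)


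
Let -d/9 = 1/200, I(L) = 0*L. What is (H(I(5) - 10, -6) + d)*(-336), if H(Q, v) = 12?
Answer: -100422/25 ≈ -4016.9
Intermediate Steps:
I(L) = 0
d = -9/200 ≈ -0.045000
(H(I(5) - 10, -6) + d)*(-336) = (12 - 9/200)*(-336) = (2391/200)*(-336) = -100422/25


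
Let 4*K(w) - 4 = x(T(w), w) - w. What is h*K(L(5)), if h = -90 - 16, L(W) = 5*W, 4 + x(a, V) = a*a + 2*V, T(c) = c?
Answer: -17225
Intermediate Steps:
x(a, V) = -4 + a**2 + 2*V (x(a, V) = -4 + (a*a + 2*V) = -4 + (a**2 + 2*V) = -4 + a**2 + 2*V)
h = -106
K(w) = w/4 + w**2/4 (K(w) = 1 + ((-4 + w**2 + 2*w) - w)/4 = 1 + (-4 + w + w**2)/4 = 1 + (-1 + w/4 + w**2/4) = w/4 + w**2/4)
h*K(L(5)) = -53*5*5*(1 + 5*5)/2 = -53*25*(1 + 25)/2 = -53*25*26/2 = -106*325/2 = -17225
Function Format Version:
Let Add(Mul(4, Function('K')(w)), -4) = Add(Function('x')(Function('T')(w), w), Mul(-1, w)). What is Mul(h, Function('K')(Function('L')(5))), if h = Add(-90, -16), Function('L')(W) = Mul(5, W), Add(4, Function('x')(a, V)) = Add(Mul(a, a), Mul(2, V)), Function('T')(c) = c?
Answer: -17225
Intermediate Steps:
Function('x')(a, V) = Add(-4, Pow(a, 2), Mul(2, V)) (Function('x')(a, V) = Add(-4, Add(Mul(a, a), Mul(2, V))) = Add(-4, Add(Pow(a, 2), Mul(2, V))) = Add(-4, Pow(a, 2), Mul(2, V)))
h = -106
Function('K')(w) = Add(Mul(Rational(1, 4), w), Mul(Rational(1, 4), Pow(w, 2))) (Function('K')(w) = Add(1, Mul(Rational(1, 4), Add(Add(-4, Pow(w, 2), Mul(2, w)), Mul(-1, w)))) = Add(1, Mul(Rational(1, 4), Add(-4, w, Pow(w, 2)))) = Add(1, Add(-1, Mul(Rational(1, 4), w), Mul(Rational(1, 4), Pow(w, 2)))) = Add(Mul(Rational(1, 4), w), Mul(Rational(1, 4), Pow(w, 2))))
Mul(h, Function('K')(Function('L')(5))) = Mul(-106, Mul(Rational(1, 4), Mul(5, 5), Add(1, Mul(5, 5)))) = Mul(-106, Mul(Rational(1, 4), 25, Add(1, 25))) = Mul(-106, Mul(Rational(1, 4), 25, 26)) = Mul(-106, Rational(325, 2)) = -17225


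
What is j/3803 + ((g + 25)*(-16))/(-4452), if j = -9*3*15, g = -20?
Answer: -374705/4232739 ≈ -0.088525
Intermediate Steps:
j = -405 (j = -27*15 = -405)
j/3803 + ((g + 25)*(-16))/(-4452) = -405/3803 + ((-20 + 25)*(-16))/(-4452) = -405*1/3803 + (5*(-16))*(-1/4452) = -405/3803 - 80*(-1/4452) = -405/3803 + 20/1113 = -374705/4232739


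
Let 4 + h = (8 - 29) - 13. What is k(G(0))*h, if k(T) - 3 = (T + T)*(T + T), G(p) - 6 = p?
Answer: -5586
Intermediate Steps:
G(p) = 6 + p
h = -38 (h = -4 + ((8 - 29) - 13) = -4 + (-21 - 13) = -4 - 34 = -38)
k(T) = 3 + 4*T**2 (k(T) = 3 + (T + T)*(T + T) = 3 + (2*T)*(2*T) = 3 + 4*T**2)
k(G(0))*h = (3 + 4*(6 + 0)**2)*(-38) = (3 + 4*6**2)*(-38) = (3 + 4*36)*(-38) = (3 + 144)*(-38) = 147*(-38) = -5586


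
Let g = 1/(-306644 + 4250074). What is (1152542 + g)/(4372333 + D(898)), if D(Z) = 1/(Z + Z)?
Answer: 4081381891756778/15483306233698335 ≈ 0.26360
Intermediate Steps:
D(Z) = 1/(2*Z)
g = 1/3943430 ≈ 2.5359e-7
(1152542 + g)/(4372333 + D(898)) = (1152542 + 1/3943430)/(4372333 + (½)/898) = 4544968699061/(3943430*(4372333 + (½)*(1/898))) = 4544968699061/(3943430*(4372333 + 1/1796)) = 4544968699061/(3943430*(7852710069/1796)) = (4544968699061/3943430)*(1796/7852710069) = 4081381891756778/15483306233698335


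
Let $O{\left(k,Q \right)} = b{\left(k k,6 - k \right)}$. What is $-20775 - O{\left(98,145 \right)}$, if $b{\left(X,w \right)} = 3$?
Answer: $-20778$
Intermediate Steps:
$O{\left(k,Q \right)} = 3$
$-20775 - O{\left(98,145 \right)} = -20775 - 3 = -20778$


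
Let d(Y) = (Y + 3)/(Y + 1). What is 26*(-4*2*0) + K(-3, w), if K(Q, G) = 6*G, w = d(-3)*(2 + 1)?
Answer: 0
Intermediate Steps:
d(Y) = (3 + Y)/(1 + Y)
w = 0 (w = ((3 - 3)/(1 - 3))*(2 + 1) = (0/(-2))*3 = -½*0*3 = 0*3 = 0)
26*(-4*2*0) + K(-3, w) = 26*(-4*2*0) + 6*0 = 26*(-8*0) + 0 = 26*0 + 0 = 0 + 0 = 0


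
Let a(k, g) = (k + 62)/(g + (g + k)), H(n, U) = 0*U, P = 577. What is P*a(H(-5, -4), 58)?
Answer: 17887/58 ≈ 308.40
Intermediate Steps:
H(n, U) = 0
a(k, g) = (62 + k)/(k + 2*g)
P*a(H(-5, -4), 58) = 577*((62 + 0)/(0 + 2*58)) = 577*(62/(0 + 116)) = 577*(62/116) = 577*((1/116)*62) = 577*(31/58) = 17887/58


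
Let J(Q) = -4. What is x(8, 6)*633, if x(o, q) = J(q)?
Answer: -2532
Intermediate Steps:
x(o, q) = -4
x(8, 6)*633 = -4*633 = -2532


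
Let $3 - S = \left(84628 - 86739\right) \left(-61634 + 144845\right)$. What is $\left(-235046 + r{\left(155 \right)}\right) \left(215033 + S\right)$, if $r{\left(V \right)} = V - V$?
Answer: $-41338352574022$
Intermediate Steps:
$r{\left(V \right)} = 0$
$S = 175658424$ ($S = 3 - \left(84628 - 86739\right) \left(-61634 + 144845\right) = 3 - \left(-2111\right) 83211 = 3 - -175658421 = 3 + 175658421 = 175658424$)
$\left(-235046 + r{\left(155 \right)}\right) \left(215033 + S\right) = \left(-235046 + 0\right) \left(215033 + 175658424\right) = \left(-235046\right) 175873457 = -41338352574022$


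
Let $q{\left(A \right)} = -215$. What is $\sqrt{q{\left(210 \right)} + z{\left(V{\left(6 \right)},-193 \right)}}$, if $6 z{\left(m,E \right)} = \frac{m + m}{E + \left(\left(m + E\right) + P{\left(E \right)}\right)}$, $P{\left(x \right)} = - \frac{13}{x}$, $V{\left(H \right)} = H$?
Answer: $\frac{i \sqrt{1156050823957}}{73327} \approx 14.663 i$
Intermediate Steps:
$z{\left(m,E \right)} = \frac{m}{3 \left(m - \frac{13}{E} + 2 E\right)}$ ($z{\left(m,E \right)} = \frac{\left(m + m\right) \frac{1}{E - \left(- E - m + \frac{13}{E}\right)}}{6} = \frac{2 m \frac{1}{E - \left(- E - m + \frac{13}{E}\right)}}{6} = \frac{2 m \frac{1}{E + \left(E + m - \frac{13}{E}\right)}}{6} = \frac{2 m \frac{1}{m - \frac{13}{E} + 2 E}}{6} = \frac{m}{3 \left(m - \frac{13}{E} + 2 E\right)}$)
$\sqrt{q{\left(210 \right)} + z{\left(V{\left(6 \right)},-193 \right)}} = \sqrt{-215 + \frac{1}{3} \left(-193\right) 6 \frac{1}{-13 - 193 \left(6 + 2 \left(-193\right)\right)}} = \sqrt{-215 + \frac{1}{3} \left(-193\right) 6 \frac{1}{-13 - 193 \left(6 - 386\right)}} = \sqrt{-215 + \frac{1}{3} \left(-193\right) 6 \frac{1}{-13 - -73340}} = \sqrt{-215 + \frac{1}{3} \left(-193\right) 6 \frac{1}{-13 + 73340}} = \sqrt{-215 + \frac{1}{3} \left(-193\right) 6 \cdot \frac{1}{73327}} = \sqrt{-215 - \frac{386}{73327}} = \sqrt{- \frac{15765691}{73327}} = \frac{i \sqrt{1156050823957}}{73327}$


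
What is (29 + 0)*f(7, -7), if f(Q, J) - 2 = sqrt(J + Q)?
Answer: 58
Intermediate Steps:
f(Q, J) = 2 + sqrt(J + Q)
(29 + 0)*f(7, -7) = (29 + 0)*(2 + sqrt(-7 + 7)) = 29*(2 + sqrt(0)) = 29*(2 + 0) = 29*2 = 58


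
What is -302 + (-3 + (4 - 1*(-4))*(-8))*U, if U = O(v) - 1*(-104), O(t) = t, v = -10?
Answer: -6600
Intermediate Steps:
U = 94 (U = -10 - 1*(-104) = -10 + 104 = 94)
-302 + (-3 + (4 - 1*(-4))*(-8))*U = -302 + (-3 + (4 - 1*(-4))*(-8))*94 = -302 + (-3 + (4 + 4)*(-8))*94 = -302 + (-3 + 8*(-8))*94 = -302 + (-3 - 64)*94 = -302 - 67*94 = -302 - 6298 = -6600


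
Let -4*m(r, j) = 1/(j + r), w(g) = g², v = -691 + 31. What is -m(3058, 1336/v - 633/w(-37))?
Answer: 225885/2760778556 ≈ 8.1819e-5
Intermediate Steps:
v = -660
m(r, j) = -1/(4*(j + r))
-m(3058, 1336/v - 633/w(-37)) = -(-1)/(4*(1336/(-660) - 633/((-37)²)) + 4*3058) = -(-1)/(4*(1336*(-1/660) - 633/1369) + 12232) = -(-1)/(4*(-334/165 - 633*1/1369) + 12232) = -(-1)/(4*(-334/165 - 633/1369) + 12232) = -(-1)/(4*(-561691/225885) + 12232) = -(-1)/(-2246764/225885 + 12232) = -(-1)/2760778556/225885 = -(-1)*225885/2760778556 = -1*(-225885/2760778556) = 225885/2760778556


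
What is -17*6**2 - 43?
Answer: -655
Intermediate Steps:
-17*6**2 - 43 = -17*36 - 43 = -612 - 43 = -655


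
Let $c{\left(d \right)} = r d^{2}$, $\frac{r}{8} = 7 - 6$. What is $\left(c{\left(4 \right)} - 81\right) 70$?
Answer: $3290$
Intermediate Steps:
$r = 8$ ($r = 8 \left(7 - 6\right) = 8 \cdot 1 = 8$)
$c{\left(d \right)} = 8 d^{2}$
$\left(c{\left(4 \right)} - 81\right) 70 = \left(8 \cdot 4^{2} - 81\right) 70 = \left(8 \cdot 16 - 81\right) 70 = \left(128 - 81\right) 70 = 47 \cdot 70 = 3290$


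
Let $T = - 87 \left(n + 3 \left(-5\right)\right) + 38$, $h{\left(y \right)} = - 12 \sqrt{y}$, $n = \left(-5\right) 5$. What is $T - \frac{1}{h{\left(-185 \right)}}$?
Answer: $3518 - \frac{i \sqrt{185}}{2220} \approx 3518.0 - 0.0061268 i$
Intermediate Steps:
$n = -25$
$T = 3518$ ($T = - 87 \left(-25 + 3 \left(-5\right)\right) + 38 = - 87 \left(-25 - 15\right) + 38 = \left(-87\right) \left(-40\right) + 38 = 3480 + 38 = 3518$)
$T - \frac{1}{h{\left(-185 \right)}} = 3518 - \frac{1}{\left(-12\right) \sqrt{-185}} = 3518 - \frac{1}{\left(-12\right) i \sqrt{185}} = 3518 - \frac{i \sqrt{185}}{2220}$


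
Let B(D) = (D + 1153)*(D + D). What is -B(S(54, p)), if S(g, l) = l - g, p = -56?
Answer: 229460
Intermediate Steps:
B(D) = 2*D*(1153 + D) (B(D) = (1153 + D)*(2*D) = 2*D*(1153 + D))
-B(S(54, p)) = -2*(-56 - 1*54)*(1153 + (-56 - 1*54)) = -2*(-56 - 54)*(1153 + (-56 - 54)) = -2*(-110)*(1153 - 110) = -2*(-110)*1043 = -1*(-229460) = 229460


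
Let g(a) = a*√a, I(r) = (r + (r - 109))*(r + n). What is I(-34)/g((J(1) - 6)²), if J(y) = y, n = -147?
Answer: 32037/125 ≈ 256.30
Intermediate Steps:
I(r) = (-147 + r)*(-109 + 2*r) (I(r) = (r + (r - 109))*(r - 147) = (r + (-109 + r))*(-147 + r) = (-109 + 2*r)*(-147 + r) = (-147 + r)*(-109 + 2*r))
g(a) = a^(3/2)
I(-34)/g((J(1) - 6)²) = (16023 - 403*(-34) + 2*(-34)²)/(((1 - 6)²)^(3/2)) = (16023 + 13702 + 2*1156)/(((-5)²)^(3/2)) = (16023 + 13702 + 2312)/(25^(3/2)) = 32037/125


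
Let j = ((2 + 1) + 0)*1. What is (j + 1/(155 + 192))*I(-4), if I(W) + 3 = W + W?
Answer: -11462/347 ≈ -33.032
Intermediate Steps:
I(W) = -3 + 2*W (I(W) = -3 + (W + W) = -3 + 2*W)
j = 3 (j = (3 + 0)*1 = 3*1 = 3)
(j + 1/(155 + 192))*I(-4) = (3 + 1/(155 + 192))*(-3 + 2*(-4)) = (3 + 1/347)*(-3 - 8) = (3 + 1/347)*(-11) = (1042/347)*(-11) = -11462/347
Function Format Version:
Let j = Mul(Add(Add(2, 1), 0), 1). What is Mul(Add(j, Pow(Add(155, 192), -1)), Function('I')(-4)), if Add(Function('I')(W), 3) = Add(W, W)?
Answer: Rational(-11462, 347) ≈ -33.032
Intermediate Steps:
Function('I')(W) = Add(-3, Mul(2, W)) (Function('I')(W) = Add(-3, Add(W, W)) = Add(-3, Mul(2, W)))
j = 3 (j = Mul(Add(3, 0), 1) = Mul(3, 1) = 3)
Mul(Add(j, Pow(Add(155, 192), -1)), Function('I')(-4)) = Mul(Add(3, Pow(Add(155, 192), -1)), Add(-3, Mul(2, -4))) = Mul(Add(3, Pow(347, -1)), Add(-3, -8)) = Mul(Add(3, Rational(1, 347)), -11) = Mul(Rational(1042, 347), -11) = Rational(-11462, 347)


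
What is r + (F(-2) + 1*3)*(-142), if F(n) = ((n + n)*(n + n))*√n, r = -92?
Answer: -518 - 2272*I*√2 ≈ -518.0 - 3213.1*I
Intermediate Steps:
F(n) = 4*n^(5/2) (F(n) = ((2*n)*(2*n))*√n = (4*n²)*√n = 4*n^(5/2))
r + (F(-2) + 1*3)*(-142) = -92 + (4*(-2)^(5/2) + 1*3)*(-142) = -92 + (4*(4*I*√2) + 3)*(-142) = -92 + (16*I*√2 + 3)*(-142) = -92 + (3 + 16*I*√2)*(-142) = -92 + (-426 - 2272*I*√2) = -518 - 2272*I*√2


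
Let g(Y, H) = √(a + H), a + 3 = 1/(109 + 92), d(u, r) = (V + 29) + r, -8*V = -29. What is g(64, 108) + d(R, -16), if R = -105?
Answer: 133/8 + √4242306/201 ≈ 26.872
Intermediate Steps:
V = 29/8 (V = -⅛*(-29) = 29/8 ≈ 3.6250)
d(u, r) = 261/8 + r (d(u, r) = (29/8 + 29) + r = 261/8 + r)
a = -602/201 (a = -3 + 1/(109 + 92) = -3 + 1/201 = -602/201 ≈ -2.9950)
g(Y, H) = √(-602/201 + H)
g(64, 108) + d(R, -16) = √(-121002 + 40401*108)/201 + (261/8 - 16) = √(-121002 + 4363308)/201 + 133/8 = √4242306/201 + 133/8 = 133/8 + √4242306/201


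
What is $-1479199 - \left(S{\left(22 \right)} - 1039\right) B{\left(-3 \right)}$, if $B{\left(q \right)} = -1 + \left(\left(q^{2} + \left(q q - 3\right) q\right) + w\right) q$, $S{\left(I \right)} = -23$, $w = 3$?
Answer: $-1461145$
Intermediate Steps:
$B{\left(q \right)} = -1 + q \left(3 + q^{2} + q \left(-3 + q^{2}\right)\right)$ ($B{\left(q \right)} = -1 + \left(\left(q^{2} + \left(q q - 3\right) q\right) + 3\right) q = -1 + \left(\left(q^{2} + \left(q^{2} - 3\right) q\right) + 3\right) q = -1 + \left(\left(q^{2} + \left(-3 + q^{2}\right) q\right) + 3\right) q = -1 + \left(\left(q^{2} + q \left(-3 + q^{2}\right)\right) + 3\right) q = -1 + \left(3 + q^{2} + q \left(-3 + q^{2}\right)\right) q = -1 + q \left(3 + q^{2} + q \left(-3 + q^{2}\right)\right)$)
$-1479199 - \left(S{\left(22 \right)} - 1039\right) B{\left(-3 \right)} = -1479199 - \left(-23 - 1039\right) \left(-1 + \left(-3\right)^{3} + \left(-3\right)^{4} - 3 \left(-3\right)^{2} + 3 \left(-3\right)\right) = -1479199 - - 1062 \left(-1 - 27 + 81 - 27 - 9\right) = -1479199 - \left(-1062\right) 17 = -1479199 - -18054 = -1479199 + 18054 = -1461145$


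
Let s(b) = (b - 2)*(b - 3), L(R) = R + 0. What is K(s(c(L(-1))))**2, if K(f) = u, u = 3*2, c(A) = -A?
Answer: 36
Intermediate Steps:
L(R) = R
s(b) = (-3 + b)*(-2 + b) (s(b) = (-2 + b)*(-3 + b) = (-3 + b)*(-2 + b))
u = 6
K(f) = 6
K(s(c(L(-1))))**2 = 6**2 = 36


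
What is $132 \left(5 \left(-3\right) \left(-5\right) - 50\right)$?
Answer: $3300$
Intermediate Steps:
$132 \left(5 \left(-3\right) \left(-5\right) - 50\right) = 132 \left(\left(-15\right) \left(-5\right) - 50\right) = 132 \left(75 - 50\right) = 132 \cdot 25 = 3300$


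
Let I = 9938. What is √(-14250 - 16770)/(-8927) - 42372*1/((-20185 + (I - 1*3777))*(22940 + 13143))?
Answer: 10593/126506998 - 2*I*√7755/8927 ≈ 8.3735e-5 - 0.019729*I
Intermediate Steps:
√(-14250 - 16770)/(-8927) - 42372*1/((-20185 + (I - 1*3777))*(22940 + 13143)) = √(-14250 - 16770)/(-8927) - 42372*1/((-20185 + (9938 - 1*3777))*(22940 + 13143)) = √(-31020)*(-1/8927) - 42372*1/(36083*(-20185 + (9938 - 3777))) = (2*I*√7755)*(-1/8927) - 42372*1/(36083*(-20185 + 6161)) = -2*I*√7755/8927 - 42372/(36083*(-14024)) = -2*I*√7755/8927 - 42372/(-506027992) = -2*I*√7755/8927 - 42372*(-1/506027992) = -2*I*√7755/8927 + 10593/126506998 = 10593/126506998 - 2*I*√7755/8927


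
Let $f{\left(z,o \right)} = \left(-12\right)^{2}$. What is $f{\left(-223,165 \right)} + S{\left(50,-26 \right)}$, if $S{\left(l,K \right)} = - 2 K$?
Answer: $196$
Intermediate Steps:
$f{\left(z,o \right)} = 144$
$f{\left(-223,165 \right)} + S{\left(50,-26 \right)} = 144 - -52 = 144 + 52 = 196$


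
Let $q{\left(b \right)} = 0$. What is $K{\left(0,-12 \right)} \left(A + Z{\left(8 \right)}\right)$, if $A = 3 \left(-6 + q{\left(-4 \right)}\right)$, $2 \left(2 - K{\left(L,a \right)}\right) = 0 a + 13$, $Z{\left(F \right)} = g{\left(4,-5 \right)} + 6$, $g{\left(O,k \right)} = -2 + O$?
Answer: $45$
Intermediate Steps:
$Z{\left(F \right)} = 8$ ($Z{\left(F \right)} = \left(-2 + 4\right) + 6 = 2 + 6 = 8$)
$K{\left(L,a \right)} = - \frac{9}{2}$ ($K{\left(L,a \right)} = 2 - \frac{0 a + 13}{2} = 2 - \frac{0 + 13}{2} = 2 - \frac{13}{2} = - \frac{9}{2}$)
$A = -18$ ($A = 3 \left(-6 + 0\right) = 3 \left(-6\right) = -18$)
$K{\left(0,-12 \right)} \left(A + Z{\left(8 \right)}\right) = - \frac{9 \left(-18 + 8\right)}{2} = \left(- \frac{9}{2}\right) \left(-10\right) = 45$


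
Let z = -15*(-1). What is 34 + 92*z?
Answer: 1414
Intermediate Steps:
z = 15
34 + 92*z = 34 + 92*15 = 34 + 1380 = 1414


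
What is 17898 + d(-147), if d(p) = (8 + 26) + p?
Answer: 17785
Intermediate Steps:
d(p) = 34 + p
17898 + d(-147) = 17898 + (34 - 147) = 17898 - 113 = 17785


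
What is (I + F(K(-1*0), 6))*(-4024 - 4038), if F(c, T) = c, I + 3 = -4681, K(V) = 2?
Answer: 37746284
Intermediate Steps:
I = -4684 (I = -3 - 4681 = -4684)
(I + F(K(-1*0), 6))*(-4024 - 4038) = (-4684 + 2)*(-4024 - 4038) = -4682*(-8062) = 37746284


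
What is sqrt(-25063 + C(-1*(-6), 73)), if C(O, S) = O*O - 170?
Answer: I*sqrt(25197) ≈ 158.74*I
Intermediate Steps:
C(O, S) = -170 + O**2 (C(O, S) = O**2 - 170 = -170 + O**2)
sqrt(-25063 + C(-1*(-6), 73)) = sqrt(-25063 + (-170 + (-1*(-6))**2)) = sqrt(-25063 + (-170 + 6**2)) = sqrt(-25063 + (-170 + 36)) = sqrt(-25063 - 134) = sqrt(-25197) = I*sqrt(25197)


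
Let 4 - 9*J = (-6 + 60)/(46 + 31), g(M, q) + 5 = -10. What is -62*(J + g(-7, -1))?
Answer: 628742/693 ≈ 907.28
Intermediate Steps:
g(M, q) = -15 (g(M, q) = -5 - 10 = -15)
J = 254/693 (J = 4/9 - (-6 + 60)/(9*(46 + 31)) = 4/9 - 6/77 = 254/693 ≈ 0.36652)
-62*(J + g(-7, -1)) = -62*(254/693 - 15) = -62*(-10141/693) = 628742/693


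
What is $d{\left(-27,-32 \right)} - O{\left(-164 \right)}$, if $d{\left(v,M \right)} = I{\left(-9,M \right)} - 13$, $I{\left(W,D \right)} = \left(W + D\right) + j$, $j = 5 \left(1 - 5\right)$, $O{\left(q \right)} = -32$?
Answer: $-42$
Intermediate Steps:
$j = -20$ ($j = 5 \left(-4\right) = -20$)
$I{\left(W,D \right)} = -20 + D + W$ ($I{\left(W,D \right)} = \left(W + D\right) - 20 = \left(D + W\right) - 20 = -20 + D + W$)
$d{\left(v,M \right)} = -42 + M$ ($d{\left(v,M \right)} = \left(-20 + M - 9\right) - 13 = \left(-29 + M\right) - 13 = -42 + M$)
$d{\left(-27,-32 \right)} - O{\left(-164 \right)} = \left(-42 - 32\right) - -32 = -74 + 32 = -42$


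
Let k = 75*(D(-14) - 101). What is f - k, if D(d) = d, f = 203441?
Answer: 212066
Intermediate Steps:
k = -8625 (k = 75*(-14 - 101) = 75*(-115) = -8625)
f - k = 203441 - 1*(-8625) = 203441 + 8625 = 212066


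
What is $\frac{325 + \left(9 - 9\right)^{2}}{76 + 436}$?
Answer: $\frac{325}{512} \approx 0.63477$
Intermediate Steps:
$\frac{325 + \left(9 - 9\right)^{2}}{76 + 436} = \frac{325 + 0^{2}}{512} = \left(325 + 0\right) \frac{1}{512} = 325 \cdot \frac{1}{512} = \frac{325}{512}$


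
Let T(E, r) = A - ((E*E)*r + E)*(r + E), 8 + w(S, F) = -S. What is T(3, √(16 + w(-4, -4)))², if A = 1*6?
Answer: 23121 + 13320*√3 ≈ 46192.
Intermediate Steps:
A = 6
w(S, F) = -8 - S
T(E, r) = 6 - (E + r)*(E + r*E²) (T(E, r) = 6 - ((E*E)*r + E)*(r + E) = 6 - (E²*r + E)*(E + r) = 6 - (r*E² + E)*(E + r) = 6 - (E + r*E²)*(E + r) = 6 - (E + r)*(E + r*E²))
T(3, √(16 + w(-4, -4)))² = (6 - 1*3² - 1*3*√(16 + (-8 - 1*(-4))) - 1*√(16 + (-8 - 1*(-4)))*3³ - 1*3²*(√(16 + (-8 - 1*(-4))))²)² = (6 - 1*9 - 1*3*√(16 + (-8 + 4)) - 1*√(16 + (-8 + 4))*27 - 1*9*(√(16 + (-8 + 4)))²)² = (6 - 9 - 1*3*√(16 - 4) - 1*√(16 - 4)*27 - 1*9*(√(16 - 4))²)² = (6 - 9 - 1*3*√12 - 1*√12*27 - 1*9*(√12)²)² = (6 - 9 - 1*3*2*√3 - 1*2*√3*27 - 1*9*(2*√3)²)² = (6 - 9 - 6*√3 - 54*√3 - 1*9*12)² = (6 - 9 - 6*√3 - 54*√3 - 108)² = (-111 - 60*√3)²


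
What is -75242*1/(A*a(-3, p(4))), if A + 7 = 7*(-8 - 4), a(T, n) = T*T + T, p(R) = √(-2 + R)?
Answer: 37621/273 ≈ 137.81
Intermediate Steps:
a(T, n) = T + T² (a(T, n) = T² + T = T + T²)
A = -91 (A = -7 + 7*(-8 - 4) = -7 + 7*(-12) = -7 - 84 = -91)
-75242*1/(A*a(-3, p(4))) = -75242*1/(273*(1 - 3)) = -75242/(-3*(-2)*(-91)) = -75242/(6*(-91)) = -75242/(-546) = -75242*(-1/546) = 37621/273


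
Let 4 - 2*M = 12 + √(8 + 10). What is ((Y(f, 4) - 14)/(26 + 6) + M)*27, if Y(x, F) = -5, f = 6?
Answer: -3969/32 - 81*√2/2 ≈ -181.31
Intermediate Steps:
M = -4 - 3*√2/2 (M = 2 - (12 + √(8 + 10))/2 = 2 - (12 + √18)/2 = 2 - (12 + 3*√2)/2 = 2 + (-6 - 3*√2/2) = -4 - 3*√2/2 ≈ -6.1213)
((Y(f, 4) - 14)/(26 + 6) + M)*27 = ((-5 - 14)/(26 + 6) + (-4 - 3*√2/2))*27 = (-19/32 + (-4 - 3*√2/2))*27 = (-147/32 - 3*√2/2)*27 = -3969/32 - 81*√2/2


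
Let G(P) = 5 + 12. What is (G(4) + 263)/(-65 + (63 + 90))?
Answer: 35/11 ≈ 3.1818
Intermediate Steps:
G(P) = 17
(G(4) + 263)/(-65 + (63 + 90)) = (17 + 263)/(-65 + (63 + 90)) = 280/(-65 + 153) = 280/88 = 280*(1/88) = 35/11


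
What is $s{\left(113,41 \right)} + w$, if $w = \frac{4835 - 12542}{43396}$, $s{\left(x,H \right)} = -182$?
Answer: $- \frac{7905779}{43396} \approx -182.18$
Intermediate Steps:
$w = - \frac{7707}{43396}$ ($w = \left(4835 - 12542\right) \frac{1}{43396} = \left(-7707\right) \frac{1}{43396} = - \frac{7707}{43396} \approx -0.1776$)
$s{\left(113,41 \right)} + w = -182 - \frac{7707}{43396} = - \frac{7905779}{43396}$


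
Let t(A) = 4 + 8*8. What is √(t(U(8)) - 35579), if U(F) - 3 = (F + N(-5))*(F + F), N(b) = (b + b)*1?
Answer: I*√35511 ≈ 188.44*I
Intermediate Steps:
N(b) = 2*b (N(b) = (2*b)*1 = 2*b)
U(F) = 3 + 2*F*(-10 + F) (U(F) = 3 + (F + 2*(-5))*(F + F) = 3 + (F - 10)*(2*F) = 3 + (-10 + F)*(2*F) = 3 + 2*F*(-10 + F))
t(A) = 68 (t(A) = 4 + 64 = 68)
√(t(U(8)) - 35579) = √(68 - 35579) = √(-35511) = I*√35511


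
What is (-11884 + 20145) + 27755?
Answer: 36016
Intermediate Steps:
(-11884 + 20145) + 27755 = 8261 + 27755 = 36016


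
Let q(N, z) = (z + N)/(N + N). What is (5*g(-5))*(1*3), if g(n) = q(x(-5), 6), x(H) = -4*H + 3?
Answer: 435/46 ≈ 9.4565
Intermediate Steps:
x(H) = 3 - 4*H
q(N, z) = (N + z)/(2*N) (q(N, z) = (N + z)/((2*N)) = (N + z)*(1/(2*N)) = (N + z)/(2*N))
g(n) = 29/46 (g(n) = ((3 - 4*(-5)) + 6)/(2*(3 - 4*(-5))) = ((3 + 20) + 6)/(2*(3 + 20)) = (1/2)*(23 + 6)/23 = (1/2)*(1/23)*29 = 29/46)
(5*g(-5))*(1*3) = (5*(29/46))*(1*3) = (145/46)*3 = 435/46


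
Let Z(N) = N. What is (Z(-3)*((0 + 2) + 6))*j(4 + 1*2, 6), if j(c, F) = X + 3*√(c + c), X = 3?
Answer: -72 - 144*√3 ≈ -321.42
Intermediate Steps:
j(c, F) = 3 + 3*√2*√c (j(c, F) = 3 + 3*√(c + c) = 3 + 3*√(2*c) = 3 + 3*(√2*√c) = 3 + 3*√2*√c)
(Z(-3)*((0 + 2) + 6))*j(4 + 1*2, 6) = (-3*((0 + 2) + 6))*(3 + 3*√2*√(4 + 1*2)) = (-3*(2 + 6))*(3 + 3*√2*√(4 + 2)) = (-3*8)*(3 + 3*√2*√6) = -24*(3 + 6*√3) = -72 - 144*√3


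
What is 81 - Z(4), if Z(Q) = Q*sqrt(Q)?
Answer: 73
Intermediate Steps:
Z(Q) = Q**(3/2)
81 - Z(4) = 81 - 4**(3/2) = 81 - 1*8 = 81 - 8 = 73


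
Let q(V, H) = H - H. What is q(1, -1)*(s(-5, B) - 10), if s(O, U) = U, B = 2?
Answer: 0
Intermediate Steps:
q(V, H) = 0
q(1, -1)*(s(-5, B) - 10) = 0*(2 - 10) = 0*(-8) = 0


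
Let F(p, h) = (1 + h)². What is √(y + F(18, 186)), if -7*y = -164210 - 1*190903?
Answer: 2*√1049818/7 ≈ 292.74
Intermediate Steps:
y = 355113/7 (y = -(-164210 - 1*190903)/7 = -(-164210 - 190903)/7 = -⅐*(-355113) = 355113/7 ≈ 50730.)
√(y + F(18, 186)) = √(355113/7 + (1 + 186)²) = √(355113/7 + 187²) = √(355113/7 + 34969) = √(599896/7) = 2*√1049818/7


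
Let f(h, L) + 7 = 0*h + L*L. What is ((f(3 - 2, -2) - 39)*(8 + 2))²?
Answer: 176400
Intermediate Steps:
f(h, L) = -7 + L² (f(h, L) = -7 + (0*h + L*L) = -7 + (0 + L²) = -7 + L²)
((f(3 - 2, -2) - 39)*(8 + 2))² = (((-7 + (-2)²) - 39)*(8 + 2))² = (((-7 + 4) - 39)*10)² = ((-3 - 39)*10)² = (-42*10)² = (-420)² = 176400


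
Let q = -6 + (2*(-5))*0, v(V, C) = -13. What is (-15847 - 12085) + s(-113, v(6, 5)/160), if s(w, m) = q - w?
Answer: -27825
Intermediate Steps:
q = -6 (q = -6 - 10*0 = -6 + 0 = -6)
s(w, m) = -6 - w
(-15847 - 12085) + s(-113, v(6, 5)/160) = (-15847 - 12085) + (-6 - 1*(-113)) = -27932 + (-6 + 113) = -27932 + 107 = -27825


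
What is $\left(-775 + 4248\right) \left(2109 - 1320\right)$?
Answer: $2740197$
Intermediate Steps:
$\left(-775 + 4248\right) \left(2109 - 1320\right) = 3473 \left(2109 - 1320\right) = 3473 \cdot 789 = 2740197$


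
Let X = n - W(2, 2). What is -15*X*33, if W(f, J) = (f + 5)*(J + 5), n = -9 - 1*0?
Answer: 28710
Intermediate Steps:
n = -9 (n = -9 + 0 = -9)
W(f, J) = (5 + J)*(5 + f) (W(f, J) = (5 + f)*(5 + J) = (5 + J)*(5 + f))
X = -58 (X = -9 - (25 + 5*2 + 5*2 + 2*2) = -9 - (25 + 10 + 10 + 4) = -9 - 1*49 = -9 - 49 = -58)
-15*X*33 = -15*(-58)*33 = 870*33 = 28710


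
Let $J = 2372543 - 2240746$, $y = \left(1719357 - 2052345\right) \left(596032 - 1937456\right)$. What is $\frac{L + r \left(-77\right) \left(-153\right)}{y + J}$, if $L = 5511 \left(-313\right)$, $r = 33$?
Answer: $- \frac{121470}{40607111519} \approx -2.9913 \cdot 10^{-6}$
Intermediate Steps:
$y = 446678094912$ ($y = \left(-332988\right) \left(-1341424\right) = 446678094912$)
$L = -1724943$
$J = 131797$
$\frac{L + r \left(-77\right) \left(-153\right)}{y + J} = \frac{-1724943 + 33 \left(-77\right) \left(-153\right)}{446678094912 + 131797} = \frac{-1724943 - -388773}{446678226709} = \left(-1724943 + 388773\right) \frac{1}{446678226709} = \left(-1336170\right) \frac{1}{446678226709} = - \frac{121470}{40607111519}$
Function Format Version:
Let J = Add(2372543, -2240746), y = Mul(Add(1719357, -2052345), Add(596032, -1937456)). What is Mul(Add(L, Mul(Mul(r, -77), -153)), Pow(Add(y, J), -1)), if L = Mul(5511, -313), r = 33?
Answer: Rational(-121470, 40607111519) ≈ -2.9913e-6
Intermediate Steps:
y = 446678094912 (y = Mul(-332988, -1341424) = 446678094912)
L = -1724943
J = 131797
Mul(Add(L, Mul(Mul(r, -77), -153)), Pow(Add(y, J), -1)) = Mul(Add(-1724943, Mul(Mul(33, -77), -153)), Pow(Add(446678094912, 131797), -1)) = Mul(Add(-1724943, Mul(-2541, -153)), Pow(446678226709, -1)) = Mul(Add(-1724943, 388773), Rational(1, 446678226709)) = Mul(-1336170, Rational(1, 446678226709)) = Rational(-121470, 40607111519)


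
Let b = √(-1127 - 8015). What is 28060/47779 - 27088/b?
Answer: 28060/47779 + 13544*I*√9142/4571 ≈ 0.58729 + 283.31*I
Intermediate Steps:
b = I*√9142 (b = √(-9142) = I*√9142 ≈ 95.614*I)
28060/47779 - 27088/b = 28060/47779 - 27088*(-I*√9142/9142) = 28060*(1/47779) - (-13544)*I*√9142/4571 = 28060/47779 + 13544*I*√9142/4571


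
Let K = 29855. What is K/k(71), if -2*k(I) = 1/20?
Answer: -1194200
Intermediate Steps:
k(I) = -1/40 (k(I) = -1/2/20 = -1/2*1/20 = -1/40)
K/k(71) = 29855/(-1/40) = 29855*(-40) = -1194200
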